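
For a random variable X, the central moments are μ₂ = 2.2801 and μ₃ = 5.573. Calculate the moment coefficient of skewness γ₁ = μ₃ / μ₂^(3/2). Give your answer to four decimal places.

1.6187

σ = √μ₂ = √2.2801 = 1.51000
σ³ = μ₂^(3/2) = 3.44295
γ₁ = μ₃/σ³ = 5.573 / 3.44295 ≈ 1.6187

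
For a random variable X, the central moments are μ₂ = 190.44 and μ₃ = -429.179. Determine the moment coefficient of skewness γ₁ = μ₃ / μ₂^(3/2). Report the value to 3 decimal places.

-0.163

σ = √μ₂ = √190.44 = 13.80000
σ³ = μ₂^(3/2) = 2628.07200
γ₁ = μ₃/σ³ = -429.179 / 2628.07200 ≈ -0.163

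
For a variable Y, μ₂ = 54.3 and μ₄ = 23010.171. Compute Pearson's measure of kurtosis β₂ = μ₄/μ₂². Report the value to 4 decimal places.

7.8041

μ₂² = 54.3² = 2948.49000
μ₄/μ₂² = 23010.171 / 2948.49000 = 7.80405
β₂ ≈ 7.8041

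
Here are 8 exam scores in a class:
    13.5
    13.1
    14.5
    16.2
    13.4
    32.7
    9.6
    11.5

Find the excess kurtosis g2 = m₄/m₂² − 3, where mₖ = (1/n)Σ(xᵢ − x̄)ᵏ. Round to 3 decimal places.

x̄ = 15.5625
Σ(xᵢ − x̄)² = 362.2788 ⇒ m₂ = 45.28484
Σ(xᵢ − x̄)⁴ = 87870.5670 ⇒ m₄ = 10983.82088
m₂² = 2050.71707
g2 = m₄/m₂² − 3 = 5.35609 − 3 ≈ 2.356

2.356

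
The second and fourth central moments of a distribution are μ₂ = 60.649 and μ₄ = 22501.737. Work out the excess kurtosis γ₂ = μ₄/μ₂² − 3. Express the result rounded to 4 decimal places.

3.1174

μ₂² = 60.649² = 3678.30120
μ₄/μ₂² = 22501.737 / 3678.30120 = 6.11743
γ₂ = 6.11743 − 3 ≈ 3.1174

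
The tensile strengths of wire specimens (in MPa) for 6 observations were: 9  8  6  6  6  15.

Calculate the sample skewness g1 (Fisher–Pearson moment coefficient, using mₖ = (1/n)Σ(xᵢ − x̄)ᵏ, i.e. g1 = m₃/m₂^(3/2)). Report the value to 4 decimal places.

1.3179

x̄ = (9 + 8 + 6 + 6 + 6 + 15) / 6 = 8.3333
deviations (xᵢ − x̄): 0.6667, -0.3333, -2.3333, -2.3333, -2.3333, 6.6667
Σ(xᵢ − x̄)² = 61.3333 ⇒ m₂ = 61.3333/6 = 10.22222
Σ(xᵢ − x̄)³ = 258.4444 ⇒ m₃ = 258.4444/6 = 43.07407
m₂^(3/2) = 10.22222^(1.5) = 32.68270
g1 = m₃ / m₂^(3/2) = 43.07407 / 32.68270 ≈ 1.3179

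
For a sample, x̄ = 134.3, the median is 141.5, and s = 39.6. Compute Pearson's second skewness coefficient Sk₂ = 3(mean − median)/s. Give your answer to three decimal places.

-0.545

Sk₂ = 3(134.3 − 141.5) / 39.6 = 3 × -7.2000 / 39.6
    = -21.6000 / 39.6 ≈ -0.545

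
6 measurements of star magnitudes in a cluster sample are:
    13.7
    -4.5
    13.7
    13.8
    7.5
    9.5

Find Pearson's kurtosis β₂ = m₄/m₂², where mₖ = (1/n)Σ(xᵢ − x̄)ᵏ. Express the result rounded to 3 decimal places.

3.242

x̄ = 8.9500
Σ(xᵢ − x̄)² = 251.9550 ⇒ m₂ = 41.99250
Σ(xᵢ − x̄)⁴ = 34301.6673 ⇒ m₄ = 5716.94456
m₂² = 1763.37006
β₂ = m₄/m₂² = 5716.94456 / 1763.37006 ≈ 3.242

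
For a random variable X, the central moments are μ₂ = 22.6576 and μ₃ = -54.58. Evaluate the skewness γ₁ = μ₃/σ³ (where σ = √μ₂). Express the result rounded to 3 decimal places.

-0.506

σ = √μ₂ = √22.6576 = 4.76000
σ³ = μ₂^(3/2) = 107.85018
γ₁ = μ₃/σ³ = -54.58 / 107.85018 ≈ -0.506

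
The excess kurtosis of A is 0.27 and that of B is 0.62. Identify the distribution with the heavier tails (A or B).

Higher excess kurtosis ⇒ heavier tails relative to the normal distribution.
0.27 vs 0.62: the larger is 0.62, so B has heavier tails.

B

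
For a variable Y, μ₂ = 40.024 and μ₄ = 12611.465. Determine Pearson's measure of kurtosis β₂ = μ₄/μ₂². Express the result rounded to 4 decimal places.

μ₂² = 40.024² = 1601.92058
μ₄/μ₂² = 12611.465 / 1601.92058 = 7.87272
β₂ ≈ 7.8727

7.8727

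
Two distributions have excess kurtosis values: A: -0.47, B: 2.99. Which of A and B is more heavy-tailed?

B

Higher excess kurtosis ⇒ heavier tails relative to the normal distribution.
-0.47 vs 2.99: the larger is 2.99, so B has heavier tails. (B is leptokurtic — heavier-than-normal tails; the other is platykurtic.)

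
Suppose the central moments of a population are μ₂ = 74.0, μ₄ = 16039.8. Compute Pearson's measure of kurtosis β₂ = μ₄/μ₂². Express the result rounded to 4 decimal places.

2.9291

μ₂² = 74.0² = 5476.00000
μ₄/μ₂² = 16039.8 / 5476.00000 = 2.92911
β₂ ≈ 2.9291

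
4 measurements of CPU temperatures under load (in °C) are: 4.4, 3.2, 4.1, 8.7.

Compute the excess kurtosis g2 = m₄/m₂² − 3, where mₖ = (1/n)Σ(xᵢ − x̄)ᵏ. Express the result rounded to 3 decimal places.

-0.765

x̄ = 5.1000
Σ(xᵢ − x̄)² = 18.0600 ⇒ m₂ = 4.51500
Σ(xᵢ − x̄)⁴ = 182.2338 ⇒ m₄ = 45.55845
m₂² = 20.38522
g2 = m₄/m₂² − 3 = 2.23488 − 3 ≈ -0.765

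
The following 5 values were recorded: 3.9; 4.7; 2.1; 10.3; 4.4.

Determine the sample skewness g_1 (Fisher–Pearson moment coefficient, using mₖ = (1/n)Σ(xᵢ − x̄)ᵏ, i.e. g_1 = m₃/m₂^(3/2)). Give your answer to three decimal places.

1.080

x̄ = (3.9 + 4.7 + 2.1 + 10.3 + 4.4) / 5 = 5.0800
deviations (xᵢ − x̄): -1.1800, -0.3800, -2.9800, 5.2200, -0.6800
Σ(xᵢ − x̄)² = 38.1280 ⇒ m₂ = 38.1280/5 = 7.62560
Σ(xᵢ − x̄)³ = 113.7607 ⇒ m₃ = 113.7607/5 = 22.75214
m₂^(3/2) = 7.62560^(1.5) = 21.05770
g_1 = m₃ / m₂^(3/2) = 22.75214 / 21.05770 ≈ 1.080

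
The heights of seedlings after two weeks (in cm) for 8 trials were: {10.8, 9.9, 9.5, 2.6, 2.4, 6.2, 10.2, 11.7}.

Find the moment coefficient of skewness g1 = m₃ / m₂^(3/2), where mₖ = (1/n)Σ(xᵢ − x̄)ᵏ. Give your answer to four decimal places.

x̄ = (10.8 + 9.9 + 9.5 + 2.6 + 2.4 + 6.2 + 10.2 + 11.7) / 8 = 7.9125
deviations (xᵢ − x̄): 2.8875, 1.9875, 1.5875, -5.3125, -5.5125, -1.7125, 2.2875, 3.7875
Σ(xᵢ − x̄)² = 95.9287 ⇒ m₂ = 95.9287/8 = 11.99109
Σ(xᵢ − x̄)³ = -220.2383 ⇒ m₃ = -220.2383/8 = -27.52979
m₂^(3/2) = 11.99109^(1.5) = 41.52295
g1 = m₃ / m₂^(3/2) = -27.52979 / 41.52295 ≈ -0.6630

-0.6630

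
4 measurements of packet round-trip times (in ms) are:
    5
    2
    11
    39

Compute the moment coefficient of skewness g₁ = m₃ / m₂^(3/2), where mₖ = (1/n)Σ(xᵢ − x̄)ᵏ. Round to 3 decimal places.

0.993

x̄ = (5 + 2 + 11 + 39) / 4 = 14.2500
deviations (xᵢ − x̄): -9.2500, -12.2500, -3.2500, 24.7500
Σ(xᵢ − x̄)² = 858.7500 ⇒ m₂ = 858.7500/4 = 214.68750
Σ(xᵢ − x̄)³ = 12496.8750 ⇒ m₃ = 12496.8750/4 = 3124.21875
m₂^(3/2) = 214.68750^(1.5) = 3145.64811
g₁ = m₃ / m₂^(3/2) = 3124.21875 / 3145.64811 ≈ 0.993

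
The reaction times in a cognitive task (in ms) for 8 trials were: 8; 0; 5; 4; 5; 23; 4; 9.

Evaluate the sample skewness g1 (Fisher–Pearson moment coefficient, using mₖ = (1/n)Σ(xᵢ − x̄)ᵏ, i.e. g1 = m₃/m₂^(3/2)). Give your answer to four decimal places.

1.5834

x̄ = (8 + 0 + 5 + 4 + 5 + 23 + 4 + 9) / 8 = 7.2500
deviations (xᵢ − x̄): 0.7500, -7.2500, -2.2500, -3.2500, -2.2500, 15.7500, -3.2500, 1.7500
Σ(xᵢ − x̄)² = 335.5000 ⇒ m₂ = 335.5000/8 = 41.93750
Σ(xᵢ − x̄)³ = 3440.2500 ⇒ m₃ = 3440.2500/8 = 430.03125
m₂^(3/2) = 41.93750^(1.5) = 271.58377
g1 = m₃ / m₂^(3/2) = 430.03125 / 271.58377 ≈ 1.5834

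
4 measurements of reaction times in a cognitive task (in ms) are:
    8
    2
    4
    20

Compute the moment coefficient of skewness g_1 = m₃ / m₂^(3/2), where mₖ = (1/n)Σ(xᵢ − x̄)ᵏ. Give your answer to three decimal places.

x̄ = (8 + 2 + 4 + 20) / 4 = 8.5000
deviations (xᵢ − x̄): -0.5000, -6.5000, -4.5000, 11.5000
Σ(xᵢ − x̄)² = 195.0000 ⇒ m₂ = 195.0000/4 = 48.75000
Σ(xᵢ − x̄)³ = 1155.0000 ⇒ m₃ = 1155.0000/4 = 288.75000
m₂^(3/2) = 48.75000^(1.5) = 340.37835
g_1 = m₃ / m₂^(3/2) = 288.75000 / 340.37835 ≈ 0.848

0.848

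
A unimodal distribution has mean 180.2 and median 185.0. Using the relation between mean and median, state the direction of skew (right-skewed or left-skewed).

mean − median = 180.2 − 185.0 = -4.8
mean < median ⇒ the longer tail is on the left ⇒ left-skewed (negatively skewed).

left-skewed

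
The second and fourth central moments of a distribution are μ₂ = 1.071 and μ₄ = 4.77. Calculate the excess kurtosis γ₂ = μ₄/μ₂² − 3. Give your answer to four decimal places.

1.1585

μ₂² = 1.071² = 1.14704
μ₄/μ₂² = 4.77 / 1.14704 = 4.15853
γ₂ = 4.15853 − 3 ≈ 1.1585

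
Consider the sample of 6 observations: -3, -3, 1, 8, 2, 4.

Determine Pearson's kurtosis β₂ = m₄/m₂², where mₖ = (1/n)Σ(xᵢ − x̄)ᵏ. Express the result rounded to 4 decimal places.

x̄ = 1.5000
Σ(xᵢ − x̄)² = 89.5000 ⇒ m₂ = 14.91667
Σ(xᵢ − x̄)⁴ = 2644.3750 ⇒ m₄ = 440.72917
m₂² = 222.50694
β₂ = m₄/m₂² = 440.72917 / 222.50694 ≈ 1.9807

1.9807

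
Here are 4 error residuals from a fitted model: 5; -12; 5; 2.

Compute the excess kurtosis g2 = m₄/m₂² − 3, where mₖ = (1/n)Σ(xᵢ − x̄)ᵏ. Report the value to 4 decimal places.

-0.7551

x̄ = 0.0000
Σ(xᵢ − x̄)² = 198.0000 ⇒ m₂ = 49.50000
Σ(xᵢ − x̄)⁴ = 22002.0000 ⇒ m₄ = 5500.50000
m₂² = 2450.25000
g2 = m₄/m₂² − 3 = 2.24487 − 3 ≈ -0.7551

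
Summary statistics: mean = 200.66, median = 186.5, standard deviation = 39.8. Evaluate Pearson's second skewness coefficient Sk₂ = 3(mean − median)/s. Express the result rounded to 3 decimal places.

Sk₂ = 3(200.66 − 186.5) / 39.8 = 3 × 14.1600 / 39.8
    = 42.4800 / 39.8 ≈ 1.067

1.067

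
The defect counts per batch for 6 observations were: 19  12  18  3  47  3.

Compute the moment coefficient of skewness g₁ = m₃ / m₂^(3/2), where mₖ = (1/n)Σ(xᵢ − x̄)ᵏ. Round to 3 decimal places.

x̄ = (19 + 12 + 18 + 3 + 47 + 3) / 6 = 17.0000
deviations (xᵢ − x̄): 2.0000, -5.0000, 1.0000, -14.0000, 30.0000, -14.0000
Σ(xᵢ − x̄)² = 1322.0000 ⇒ m₂ = 1322.0000/6 = 220.33333
Σ(xᵢ − x̄)³ = 21396.0000 ⇒ m₃ = 21396.0000/6 = 3566.00000
m₂^(3/2) = 220.33333^(1.5) = 3270.54634
g₁ = m₃ / m₂^(3/2) = 3566.00000 / 3270.54634 ≈ 1.090

1.090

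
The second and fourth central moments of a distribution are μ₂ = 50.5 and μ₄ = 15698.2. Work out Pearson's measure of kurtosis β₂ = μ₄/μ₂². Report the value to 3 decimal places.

μ₂² = 50.5² = 2550.25000
μ₄/μ₂² = 15698.2 / 2550.25000 = 6.15555
β₂ ≈ 6.156

6.156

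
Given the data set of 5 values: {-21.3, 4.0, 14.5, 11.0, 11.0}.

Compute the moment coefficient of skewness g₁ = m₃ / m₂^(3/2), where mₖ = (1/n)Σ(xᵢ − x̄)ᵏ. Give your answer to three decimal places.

x̄ = (-21.3 + 4.0 + 14.5 + 11.0 + 11.0) / 5 = 3.8400
deviations (xᵢ − x̄): -25.1400, 0.1600, 10.6600, 7.1600, 7.1600
Σ(xᵢ − x̄)² = 848.2120 ⇒ m₂ = 848.2120/5 = 169.64240
Σ(xᵢ − x̄)³ = -13943.4898 ⇒ m₃ = -13943.4898/5 = -2788.69795
m₂^(3/2) = 169.64240^(1.5) = 2209.53870
g₁ = m₃ / m₂^(3/2) = -2788.69795 / 2209.53870 ≈ -1.262

-1.262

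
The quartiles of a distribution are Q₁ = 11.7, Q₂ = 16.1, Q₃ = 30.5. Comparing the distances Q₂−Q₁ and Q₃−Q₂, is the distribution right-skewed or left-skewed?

right-skewed

Q₂ − Q₁ = 4.4;  Q₃ − Q₂ = 14.4
Q₃ − Q₂ > Q₂ − Q₁ ⇒ the upper half is more spread out ⇒ right-skewed.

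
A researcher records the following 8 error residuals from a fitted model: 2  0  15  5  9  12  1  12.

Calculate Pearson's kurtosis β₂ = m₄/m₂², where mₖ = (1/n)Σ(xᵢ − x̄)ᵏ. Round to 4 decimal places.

x̄ = 7.0000
Σ(xᵢ − x̄)² = 232.0000 ⇒ m₂ = 29.00000
Σ(xᵢ − x̄)⁴ = 9700.0000 ⇒ m₄ = 1212.50000
m₂² = 841.00000
β₂ = m₄/m₂² = 1212.50000 / 841.00000 ≈ 1.4417

1.4417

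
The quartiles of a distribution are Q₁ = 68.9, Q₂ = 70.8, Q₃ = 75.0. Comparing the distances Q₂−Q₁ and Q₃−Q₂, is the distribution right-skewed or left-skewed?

right-skewed

Q₂ − Q₁ = 1.9;  Q₃ − Q₂ = 4.2
Q₃ − Q₂ > Q₂ − Q₁ ⇒ the upper half is more spread out ⇒ right-skewed.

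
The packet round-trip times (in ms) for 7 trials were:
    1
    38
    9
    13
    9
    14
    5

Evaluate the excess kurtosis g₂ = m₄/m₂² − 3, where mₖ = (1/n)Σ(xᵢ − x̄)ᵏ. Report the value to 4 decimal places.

1.0333

x̄ = 12.7143
Σ(xᵢ − x̄)² = 865.4286 ⇒ m₂ = 123.63265
Σ(xᵢ − x̄)⁴ = 431546.0233 ⇒ m₄ = 61649.43190
m₂² = 15285.03290
g₂ = m₄/m₂² − 3 = 4.03332 − 3 ≈ 1.0333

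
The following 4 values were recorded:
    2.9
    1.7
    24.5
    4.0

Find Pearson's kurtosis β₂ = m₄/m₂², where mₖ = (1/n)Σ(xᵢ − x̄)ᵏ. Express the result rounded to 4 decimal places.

2.3136

x̄ = 8.2750
Σ(xᵢ − x̄)² = 353.6475 ⇒ m₂ = 88.41188
Σ(xᵢ − x̄)⁴ = 72338.4452 ⇒ m₄ = 18084.61130
m₂² = 7816.65964
β₂ = m₄/m₂² = 18084.61130 / 7816.65964 ≈ 2.3136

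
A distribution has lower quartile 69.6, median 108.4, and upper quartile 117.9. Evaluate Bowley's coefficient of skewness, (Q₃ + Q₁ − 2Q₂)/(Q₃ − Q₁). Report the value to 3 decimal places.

-0.607

numerator: Q₃ + Q₁ − 2Q₂ = 117.9 + 69.6 − 2×108.4 = -29.3000
denominator: Q₃ − Q₁ = 117.9 − 69.6 = 48.3000
Bowley skewness = -29.3000 / 48.3000 ≈ -0.607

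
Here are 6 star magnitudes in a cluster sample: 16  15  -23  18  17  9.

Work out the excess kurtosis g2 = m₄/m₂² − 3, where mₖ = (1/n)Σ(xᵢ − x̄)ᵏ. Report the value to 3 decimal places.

x̄ = 8.6667
Σ(xᵢ − x̄)² = 1253.3333 ⇒ m₂ = 208.88889
Σ(xᵢ − x̄)⁴ = 1022475.1111 ⇒ m₄ = 170412.51852
m₂² = 43634.56790
g2 = m₄/m₂² − 3 = 3.90545 − 3 ≈ 0.905

0.905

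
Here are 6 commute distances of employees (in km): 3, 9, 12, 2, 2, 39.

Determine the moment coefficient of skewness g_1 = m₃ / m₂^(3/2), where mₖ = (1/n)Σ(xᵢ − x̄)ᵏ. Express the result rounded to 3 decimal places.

1.475

x̄ = (3 + 9 + 12 + 2 + 2 + 39) / 6 = 11.1667
deviations (xᵢ − x̄): -8.1667, -2.1667, 0.8333, -9.1667, -9.1667, 27.8333
Σ(xᵢ − x̄)² = 1014.8333 ⇒ m₂ = 1014.8333/6 = 169.13889
Σ(xᵢ − x̄)³ = 19467.5556 ⇒ m₃ = 19467.5556/6 = 3244.59259
m₂^(3/2) = 169.13889^(1.5) = 2199.70889
g_1 = m₃ / m₂^(3/2) = 3244.59259 / 2199.70889 ≈ 1.475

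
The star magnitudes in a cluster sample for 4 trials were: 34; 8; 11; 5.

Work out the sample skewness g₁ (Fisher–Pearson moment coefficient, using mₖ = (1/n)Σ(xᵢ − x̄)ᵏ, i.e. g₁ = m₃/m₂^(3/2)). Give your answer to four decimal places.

1.0375

x̄ = (34 + 8 + 11 + 5) / 4 = 14.5000
deviations (xᵢ − x̄): 19.5000, -6.5000, -3.5000, -9.5000
Σ(xᵢ − x̄)² = 525.0000 ⇒ m₂ = 525.0000/4 = 131.25000
Σ(xᵢ − x̄)³ = 6240.0000 ⇒ m₃ = 6240.0000/4 = 1560.00000
m₂^(3/2) = 131.25000^(1.5) = 1503.65765
g₁ = m₃ / m₂^(3/2) = 1560.00000 / 1503.65765 ≈ 1.0375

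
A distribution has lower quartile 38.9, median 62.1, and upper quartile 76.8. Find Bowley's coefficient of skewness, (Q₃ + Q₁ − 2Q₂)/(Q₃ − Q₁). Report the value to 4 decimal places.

-0.2243

numerator: Q₃ + Q₁ − 2Q₂ = 76.8 + 38.9 − 2×62.1 = -8.5000
denominator: Q₃ − Q₁ = 76.8 − 38.9 = 37.9000
Bowley skewness = -8.5000 / 37.9000 ≈ -0.2243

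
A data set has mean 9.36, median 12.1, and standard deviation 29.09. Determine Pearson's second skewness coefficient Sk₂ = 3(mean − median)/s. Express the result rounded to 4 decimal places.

-0.2826

Sk₂ = 3(9.36 − 12.1) / 29.09 = 3 × -2.7400 / 29.09
    = -8.2200 / 29.09 ≈ -0.2826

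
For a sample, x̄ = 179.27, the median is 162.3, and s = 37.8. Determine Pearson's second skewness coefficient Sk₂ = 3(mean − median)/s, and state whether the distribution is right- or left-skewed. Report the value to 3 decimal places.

1.347, right-skewed

Sk₂ = 3(179.27 − 162.3) / 37.8 = 3 × 16.9700 / 37.8
    = 50.9100 / 37.8 ≈ 1.347
Sk₂ > 0 ⇒ mean > median ⇒ right-skewed (positive skew).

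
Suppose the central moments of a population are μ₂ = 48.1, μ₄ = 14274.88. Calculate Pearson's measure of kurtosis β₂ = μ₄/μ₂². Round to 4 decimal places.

μ₂² = 48.1² = 2313.61000
μ₄/μ₂² = 14274.88 / 2313.61000 = 6.16996
β₂ ≈ 6.1700

6.1700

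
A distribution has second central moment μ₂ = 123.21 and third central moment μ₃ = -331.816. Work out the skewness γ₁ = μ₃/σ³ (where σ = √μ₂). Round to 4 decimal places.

-0.2426

σ = √μ₂ = √123.21 = 11.10000
σ³ = μ₂^(3/2) = 1367.63100
γ₁ = μ₃/σ³ = -331.816 / 1367.63100 ≈ -0.2426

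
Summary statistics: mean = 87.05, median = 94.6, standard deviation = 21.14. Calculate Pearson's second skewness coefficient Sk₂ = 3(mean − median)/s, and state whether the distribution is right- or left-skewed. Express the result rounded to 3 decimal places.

Sk₂ = 3(87.05 − 94.6) / 21.14 = 3 × -7.5500 / 21.14
    = -22.6500 / 21.14 ≈ -1.071
Sk₂ < 0 ⇒ mean < median ⇒ left-skewed (negative skew).

-1.071, left-skewed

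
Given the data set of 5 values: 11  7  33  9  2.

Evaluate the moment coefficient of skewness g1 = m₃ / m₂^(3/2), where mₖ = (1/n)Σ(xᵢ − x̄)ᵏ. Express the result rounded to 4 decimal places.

1.2023

x̄ = (11 + 7 + 33 + 9 + 2) / 5 = 12.4000
deviations (xᵢ − x̄): -1.4000, -5.4000, 20.6000, -3.4000, -10.4000
Σ(xᵢ − x̄)² = 575.2000 ⇒ m₂ = 575.2000/5 = 115.04000
Σ(xᵢ − x̄)³ = 7417.4400 ⇒ m₃ = 7417.4400/5 = 1483.48800
m₂^(3/2) = 115.04000^(1.5) = 1233.88109
g1 = m₃ / m₂^(3/2) = 1483.48800 / 1233.88109 ≈ 1.2023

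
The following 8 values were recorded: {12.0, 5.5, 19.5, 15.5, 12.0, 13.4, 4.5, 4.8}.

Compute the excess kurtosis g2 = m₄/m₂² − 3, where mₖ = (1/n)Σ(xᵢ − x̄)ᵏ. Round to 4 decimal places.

-1.2280

x̄ = 10.9000
Σ(xᵢ − x̄)² = 211.1200 ⇒ m₂ = 26.39000
Σ(xᵢ − x̄)⁴ = 9872.4292 ⇒ m₄ = 1234.05365
m₂² = 696.43210
g2 = m₄/m₂² − 3 = 1.77197 − 3 ≈ -1.2280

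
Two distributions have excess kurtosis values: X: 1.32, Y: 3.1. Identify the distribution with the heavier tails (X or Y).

Y

Higher excess kurtosis ⇒ heavier tails relative to the normal distribution.
1.32 vs 3.1: the larger is 3.1, so Y has heavier tails.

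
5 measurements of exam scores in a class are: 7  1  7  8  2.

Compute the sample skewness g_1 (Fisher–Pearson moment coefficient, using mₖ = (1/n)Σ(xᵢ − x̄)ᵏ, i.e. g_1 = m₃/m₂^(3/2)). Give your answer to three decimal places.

x̄ = (7 + 1 + 7 + 8 + 2) / 5 = 5.0000
deviations (xᵢ − x̄): 2.0000, -4.0000, 2.0000, 3.0000, -3.0000
Σ(xᵢ − x̄)² = 42.0000 ⇒ m₂ = 42.0000/5 = 8.40000
Σ(xᵢ − x̄)³ = -48.0000 ⇒ m₃ = -48.0000/5 = -9.60000
m₂^(3/2) = 8.40000^(1.5) = 24.34551
g_1 = m₃ / m₂^(3/2) = -9.60000 / 24.34551 ≈ -0.394

-0.394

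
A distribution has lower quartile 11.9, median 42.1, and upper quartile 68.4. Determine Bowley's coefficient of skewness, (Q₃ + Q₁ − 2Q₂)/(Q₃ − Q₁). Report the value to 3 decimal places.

-0.069

numerator: Q₃ + Q₁ − 2Q₂ = 68.4 + 11.9 − 2×42.1 = -3.9000
denominator: Q₃ − Q₁ = 68.4 − 11.9 = 56.5000
Bowley skewness = -3.9000 / 56.5000 ≈ -0.069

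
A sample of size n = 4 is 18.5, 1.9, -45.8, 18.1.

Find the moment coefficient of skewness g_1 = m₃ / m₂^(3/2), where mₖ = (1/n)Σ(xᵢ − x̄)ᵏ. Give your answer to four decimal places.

x̄ = (18.5 + 1.9 - 45.8 + 18.1) / 4 = -1.8250
deviations (xᵢ − x̄): 20.3250, 3.7250, -43.9750, 19.9250
Σ(xᵢ − x̄)² = 2757.7875 ⇒ m₂ = 2757.7875/4 = 689.44688
Σ(xᵢ − x̄)³ = -68680.4869 ⇒ m₃ = -68680.4869/4 = -17170.12172
m₂^(3/2) = 689.44688^(1.5) = 18103.02750
g_1 = m₃ / m₂^(3/2) = -17170.12172 / 18103.02750 ≈ -0.9485

-0.9485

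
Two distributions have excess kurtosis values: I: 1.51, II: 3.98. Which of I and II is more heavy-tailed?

II

Higher excess kurtosis ⇒ heavier tails relative to the normal distribution.
1.51 vs 3.98: the larger is 3.98, so II has heavier tails.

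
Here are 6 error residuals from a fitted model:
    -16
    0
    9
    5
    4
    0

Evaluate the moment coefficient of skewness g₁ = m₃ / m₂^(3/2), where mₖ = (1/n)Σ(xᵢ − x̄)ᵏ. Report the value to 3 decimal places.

-1.188

x̄ = (-16 + 0 + 9 + 5 + 4 + 0) / 6 = 0.3333
deviations (xᵢ − x̄): -16.3333, -0.3333, 8.6667, 4.6667, 3.6667, -0.3333
Σ(xᵢ − x̄)² = 377.3333 ⇒ m₂ = 377.3333/6 = 62.88889
Σ(xᵢ − x̄)³ = -3555.5556 ⇒ m₃ = -3555.5556/6 = -592.59259
m₂^(3/2) = 62.88889^(1.5) = 498.72471
g₁ = m₃ / m₂^(3/2) = -592.59259 / 498.72471 ≈ -1.188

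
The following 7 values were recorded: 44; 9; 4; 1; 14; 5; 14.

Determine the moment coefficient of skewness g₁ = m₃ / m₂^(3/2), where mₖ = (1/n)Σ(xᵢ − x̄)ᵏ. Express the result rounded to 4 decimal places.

x̄ = (44 + 9 + 4 + 1 + 14 + 5 + 14) / 7 = 13.0000
deviations (xᵢ − x̄): 31.0000, -4.0000, -9.0000, -12.0000, 1.0000, -8.0000, 1.0000
Σ(xᵢ − x̄)² = 1268.0000 ⇒ m₂ = 1268.0000/7 = 181.14286
Σ(xᵢ − x̄)³ = 26760.0000 ⇒ m₃ = 26760.0000/7 = 3822.85714
m₂^(3/2) = 181.14286^(1.5) = 2437.98944
g₁ = m₃ / m₂^(3/2) = 3822.85714 / 2437.98944 ≈ 1.5680

1.5680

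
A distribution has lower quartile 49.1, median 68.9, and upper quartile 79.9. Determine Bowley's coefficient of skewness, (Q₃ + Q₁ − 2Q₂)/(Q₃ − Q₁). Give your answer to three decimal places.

-0.286

numerator: Q₃ + Q₁ − 2Q₂ = 79.9 + 49.1 − 2×68.9 = -8.8000
denominator: Q₃ − Q₁ = 79.9 − 49.1 = 30.8000
Bowley skewness = -8.8000 / 30.8000 ≈ -0.286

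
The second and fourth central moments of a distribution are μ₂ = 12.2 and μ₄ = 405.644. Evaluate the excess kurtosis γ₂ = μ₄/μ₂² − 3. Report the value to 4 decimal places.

-0.2746

μ₂² = 12.2² = 148.84000
μ₄/μ₂² = 405.644 / 148.84000 = 2.72537
γ₂ = 2.72537 − 3 ≈ -0.2746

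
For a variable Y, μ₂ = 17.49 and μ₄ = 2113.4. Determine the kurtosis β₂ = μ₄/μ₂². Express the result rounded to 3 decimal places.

6.909

μ₂² = 17.49² = 305.90010
μ₄/μ₂² = 2113.4 / 305.90010 = 6.90879
β₂ ≈ 6.909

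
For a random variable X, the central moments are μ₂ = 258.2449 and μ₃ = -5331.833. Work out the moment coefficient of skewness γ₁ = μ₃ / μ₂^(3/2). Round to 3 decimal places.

σ = √μ₂ = √258.2449 = 16.07000
σ³ = μ₂^(3/2) = 4149.99554
γ₁ = μ₃/σ³ = -5331.833 / 4149.99554 ≈ -1.285

-1.285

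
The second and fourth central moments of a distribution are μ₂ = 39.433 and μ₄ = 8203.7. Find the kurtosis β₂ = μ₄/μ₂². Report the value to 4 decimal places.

5.2758

μ₂² = 39.433² = 1554.96149
μ₄/μ₂² = 8203.7 / 1554.96149 = 5.27582
β₂ ≈ 5.2758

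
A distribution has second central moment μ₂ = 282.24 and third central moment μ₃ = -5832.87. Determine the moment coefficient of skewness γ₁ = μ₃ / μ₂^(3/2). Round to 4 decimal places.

-1.2301

σ = √μ₂ = √282.24 = 16.80000
σ³ = μ₂^(3/2) = 4741.63200
γ₁ = μ₃/σ³ = -5832.87 / 4741.63200 ≈ -1.2301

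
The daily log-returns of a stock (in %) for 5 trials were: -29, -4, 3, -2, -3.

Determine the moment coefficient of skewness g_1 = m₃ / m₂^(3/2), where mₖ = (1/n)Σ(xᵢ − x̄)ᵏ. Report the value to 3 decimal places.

x̄ = (-29 - 4 + 3 - 2 - 3) / 5 = -7.0000
deviations (xᵢ − x̄): -22.0000, 3.0000, 10.0000, 5.0000, 4.0000
Σ(xᵢ − x̄)² = 634.0000 ⇒ m₂ = 634.0000/5 = 126.80000
Σ(xᵢ − x̄)³ = -9432.0000 ⇒ m₃ = -9432.0000/5 = -1886.40000
m₂^(3/2) = 126.80000^(1.5) = 1427.83782
g_1 = m₃ / m₂^(3/2) = -1886.40000 / 1427.83782 ≈ -1.321

-1.321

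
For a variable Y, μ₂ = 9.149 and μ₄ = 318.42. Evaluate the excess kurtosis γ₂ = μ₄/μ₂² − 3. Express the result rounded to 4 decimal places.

0.8041

μ₂² = 9.149² = 83.70420
μ₄/μ₂² = 318.42 / 83.70420 = 3.80411
γ₂ = 3.80411 − 3 ≈ 0.8041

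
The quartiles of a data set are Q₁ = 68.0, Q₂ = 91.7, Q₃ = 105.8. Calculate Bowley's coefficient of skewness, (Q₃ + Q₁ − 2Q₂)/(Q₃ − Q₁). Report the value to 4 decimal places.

numerator: Q₃ + Q₁ − 2Q₂ = 105.8 + 68.0 − 2×91.7 = -9.6000
denominator: Q₃ − Q₁ = 105.8 − 68.0 = 37.8000
Bowley skewness = -9.6000 / 37.8000 ≈ -0.2540

-0.2540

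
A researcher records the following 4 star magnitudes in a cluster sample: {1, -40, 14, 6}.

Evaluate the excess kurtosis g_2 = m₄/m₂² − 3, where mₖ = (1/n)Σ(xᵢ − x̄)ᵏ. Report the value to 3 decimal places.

-0.785

x̄ = -4.7500
Σ(xᵢ − x̄)² = 1742.7500 ⇒ m₂ = 435.68750
Σ(xᵢ − x̄)⁴ = 1682005.5781 ⇒ m₄ = 420501.39453
m₂² = 189823.59766
g_2 = m₄/m₂² − 3 = 2.21522 − 3 ≈ -0.785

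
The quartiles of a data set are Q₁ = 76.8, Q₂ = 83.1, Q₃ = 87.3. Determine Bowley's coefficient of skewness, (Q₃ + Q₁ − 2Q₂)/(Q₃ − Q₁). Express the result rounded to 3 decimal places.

-0.200

numerator: Q₃ + Q₁ − 2Q₂ = 87.3 + 76.8 − 2×83.1 = -2.1000
denominator: Q₃ − Q₁ = 87.3 − 76.8 = 10.5000
Bowley skewness = -2.1000 / 10.5000 ≈ -0.200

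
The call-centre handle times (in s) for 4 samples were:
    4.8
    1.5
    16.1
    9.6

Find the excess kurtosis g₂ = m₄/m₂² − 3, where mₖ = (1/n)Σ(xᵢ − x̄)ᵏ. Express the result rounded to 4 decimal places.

-1.2963

x̄ = 8.0000
Σ(xᵢ − x̄)² = 120.6600 ⇒ m₂ = 30.16500
Σ(xᵢ − x̄)⁴ = 6201.1458 ⇒ m₄ = 1550.28645
m₂² = 909.92723
g₂ = m₄/m₂² − 3 = 1.70375 − 3 ≈ -1.2963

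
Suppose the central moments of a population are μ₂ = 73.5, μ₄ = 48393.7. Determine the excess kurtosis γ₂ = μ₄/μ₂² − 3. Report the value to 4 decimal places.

μ₂² = 73.5² = 5402.25000
μ₄/μ₂² = 48393.7 / 5402.25000 = 8.95806
γ₂ = 8.95806 − 3 ≈ 5.9581

5.9581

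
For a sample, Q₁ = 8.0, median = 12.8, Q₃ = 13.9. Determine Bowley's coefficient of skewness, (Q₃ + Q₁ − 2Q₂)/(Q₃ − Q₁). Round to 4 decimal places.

-0.6271

numerator: Q₃ + Q₁ − 2Q₂ = 13.9 + 8.0 − 2×12.8 = -3.7000
denominator: Q₃ − Q₁ = 13.9 − 8.0 = 5.9000
Bowley skewness = -3.7000 / 5.9000 ≈ -0.6271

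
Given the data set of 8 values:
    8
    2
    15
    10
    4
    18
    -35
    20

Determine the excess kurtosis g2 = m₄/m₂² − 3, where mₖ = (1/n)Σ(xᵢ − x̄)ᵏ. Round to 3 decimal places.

1.742

x̄ = 5.2500
Σ(xᵢ − x̄)² = 2137.5000 ⇒ m₂ = 267.18750
Σ(xᵢ − x̄)⁴ = 2708079.6563 ⇒ m₄ = 338509.95703
m₂² = 71389.16016
g2 = m₄/m₂² − 3 = 4.74176 − 3 ≈ 1.742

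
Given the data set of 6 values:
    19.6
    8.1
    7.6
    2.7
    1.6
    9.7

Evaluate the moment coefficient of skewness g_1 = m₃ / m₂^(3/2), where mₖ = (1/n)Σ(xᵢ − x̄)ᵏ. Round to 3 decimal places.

0.843

x̄ = (19.6 + 8.1 + 7.6 + 2.7 + 1.6 + 9.7) / 6 = 8.2167
deviations (xᵢ − x̄): 11.3833, -0.1167, -0.6167, -5.5167, -6.6167, 1.4833
Σ(xᵢ − x̄)² = 206.3883 ⇒ m₂ = 206.3883/6 = 34.39806
Σ(xᵢ − x̄)³ = 1020.5116 ⇒ m₃ = 1020.5116/6 = 170.08526
m₂^(3/2) = 34.39806^(1.5) = 201.74410
g_1 = m₃ / m₂^(3/2) = 170.08526 / 201.74410 ≈ 0.843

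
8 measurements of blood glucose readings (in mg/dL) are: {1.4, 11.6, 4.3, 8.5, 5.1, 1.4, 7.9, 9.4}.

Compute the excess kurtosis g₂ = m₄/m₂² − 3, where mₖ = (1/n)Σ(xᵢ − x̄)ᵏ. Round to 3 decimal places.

-1.294

x̄ = 6.2000
Σ(xᵢ − x̄)² = 98.4800 ⇒ m₂ = 12.31000
Σ(xᵢ − x̄)⁴ = 2067.6788 ⇒ m₄ = 258.45985
m₂² = 151.53610
g₂ = m₄/m₂² − 3 = 1.70560 − 3 ≈ -1.294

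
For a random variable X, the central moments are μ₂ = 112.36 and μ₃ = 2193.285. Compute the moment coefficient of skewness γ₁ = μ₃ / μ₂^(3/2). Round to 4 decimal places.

1.8415

σ = √μ₂ = √112.36 = 10.60000
σ³ = μ₂^(3/2) = 1191.01600
γ₁ = μ₃/σ³ = 2193.285 / 1191.01600 ≈ 1.8415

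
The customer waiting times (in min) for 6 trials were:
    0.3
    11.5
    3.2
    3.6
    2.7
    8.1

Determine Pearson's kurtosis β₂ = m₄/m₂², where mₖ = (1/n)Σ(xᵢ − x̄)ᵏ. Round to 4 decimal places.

2.0939

x̄ = 4.9000
Σ(xᵢ − x̄)² = 84.3800 ⇒ m₂ = 14.06333
Σ(xᵢ − x̄)⁴ = 2484.7106 ⇒ m₄ = 414.11843
m₂² = 197.77734
β₂ = m₄/m₂² = 414.11843 / 197.77734 ≈ 2.0939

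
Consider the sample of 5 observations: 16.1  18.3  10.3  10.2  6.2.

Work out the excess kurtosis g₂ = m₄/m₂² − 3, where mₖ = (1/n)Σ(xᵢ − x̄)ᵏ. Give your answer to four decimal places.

x̄ = 12.2200
Σ(xᵢ − x̄)² = 96.0280 ⇒ m₂ = 19.20560
Σ(xᵢ − x̄)⁴ = 2936.7555 ⇒ m₄ = 587.35110
m₂² = 368.85507
g₂ = m₄/m₂² − 3 = 1.59236 − 3 ≈ -1.4076

-1.4076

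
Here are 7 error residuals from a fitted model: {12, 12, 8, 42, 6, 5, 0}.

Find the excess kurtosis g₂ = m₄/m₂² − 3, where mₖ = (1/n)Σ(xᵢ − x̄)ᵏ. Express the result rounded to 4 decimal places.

x̄ = 12.1429
Σ(xᵢ − x̄)² = 1144.8571 ⇒ m₂ = 163.55102
Σ(xᵢ − x̄)⁴ = 820744.0525 ⇒ m₄ = 117249.15035
m₂² = 26748.93628
g₂ = m₄/m₂² − 3 = 4.38332 − 3 ≈ 1.3833

1.3833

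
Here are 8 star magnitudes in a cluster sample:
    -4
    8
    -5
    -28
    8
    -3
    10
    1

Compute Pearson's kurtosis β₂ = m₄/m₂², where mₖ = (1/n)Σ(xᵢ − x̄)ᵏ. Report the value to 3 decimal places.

x̄ = -1.6250
Σ(xᵢ − x̄)² = 1041.8750 ⇒ m₂ = 130.23438
Σ(xᵢ − x̄)⁴ = 519556.0566 ⇒ m₄ = 64944.50708
m₂² = 16960.99243
β₂ = m₄/m₂² = 64944.50708 / 16960.99243 ≈ 3.829

3.829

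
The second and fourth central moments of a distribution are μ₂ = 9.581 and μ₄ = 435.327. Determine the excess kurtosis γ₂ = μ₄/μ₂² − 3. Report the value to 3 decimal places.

1.742

μ₂² = 9.581² = 91.79556
μ₄/μ₂² = 435.327 / 91.79556 = 4.74235
γ₂ = 4.74235 − 3 ≈ 1.742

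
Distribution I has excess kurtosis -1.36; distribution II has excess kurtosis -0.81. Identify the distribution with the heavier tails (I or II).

II

Higher excess kurtosis ⇒ heavier tails relative to the normal distribution.
-1.36 vs -0.81: the larger is -0.81, so II has heavier tails.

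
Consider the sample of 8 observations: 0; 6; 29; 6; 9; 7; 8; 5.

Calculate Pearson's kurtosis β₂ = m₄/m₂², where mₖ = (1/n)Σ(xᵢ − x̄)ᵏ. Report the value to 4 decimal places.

5.1678

x̄ = 8.7500
Σ(xᵢ − x̄)² = 519.5000 ⇒ m₂ = 64.93750
Σ(xᵢ − x̄)⁴ = 174334.9063 ⇒ m₄ = 21791.86328
m₂² = 4216.87891
β₂ = m₄/m₂² = 21791.86328 / 4216.87891 ≈ 5.1678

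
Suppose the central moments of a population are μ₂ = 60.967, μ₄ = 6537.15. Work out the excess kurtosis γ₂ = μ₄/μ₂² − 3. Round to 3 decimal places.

-1.241

μ₂² = 60.967² = 3716.97509
μ₄/μ₂² = 6537.15 / 3716.97509 = 1.75873
γ₂ = 1.75873 − 3 ≈ -1.241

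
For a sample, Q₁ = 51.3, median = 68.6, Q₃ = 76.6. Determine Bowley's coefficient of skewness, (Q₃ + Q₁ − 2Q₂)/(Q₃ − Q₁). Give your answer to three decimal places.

-0.368

numerator: Q₃ + Q₁ − 2Q₂ = 76.6 + 51.3 − 2×68.6 = -9.3000
denominator: Q₃ − Q₁ = 76.6 − 51.3 = 25.3000
Bowley skewness = -9.3000 / 25.3000 ≈ -0.368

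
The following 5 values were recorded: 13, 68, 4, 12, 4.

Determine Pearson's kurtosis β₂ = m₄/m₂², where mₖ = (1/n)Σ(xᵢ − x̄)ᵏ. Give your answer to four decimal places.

3.1275

x̄ = 20.2000
Σ(xᵢ − x̄)² = 2928.8000 ⇒ m₂ = 585.76000
Σ(xᵢ − x̄)⁴ = 5365451.9360 ⇒ m₄ = 1073090.38720
m₂² = 343114.77760
β₂ = m₄/m₂² = 1073090.38720 / 343114.77760 ≈ 3.1275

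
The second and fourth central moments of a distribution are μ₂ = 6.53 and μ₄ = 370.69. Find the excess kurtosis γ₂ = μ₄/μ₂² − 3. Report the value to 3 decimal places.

5.693

μ₂² = 6.53² = 42.64090
μ₄/μ₂² = 370.69 / 42.64090 = 8.69330
γ₂ = 8.69330 − 3 ≈ 5.693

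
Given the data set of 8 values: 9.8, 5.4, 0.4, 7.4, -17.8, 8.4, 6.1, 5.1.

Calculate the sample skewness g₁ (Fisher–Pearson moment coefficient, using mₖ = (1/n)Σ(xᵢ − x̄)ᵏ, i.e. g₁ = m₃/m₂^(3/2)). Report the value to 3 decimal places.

-1.860

x̄ = (9.8 + 5.4 + 0.4 + 7.4 - 17.8 + 8.4 + 6.1 + 5.1) / 8 = 3.1000
deviations (xᵢ − x̄): 6.7000, 2.3000, -2.7000, 4.3000, -20.9000, 5.3000, 3.0000, 2.0000
Σ(xᵢ − x̄)² = 553.8600 ⇒ m₂ = 553.8600/8 = 69.23250
Σ(xᵢ − x̄)³ = -8572.6980 ⇒ m₃ = -8572.6980/8 = -1071.58725
m₂^(3/2) = 69.23250^(1.5) = 576.05642
g₁ = m₃ / m₂^(3/2) = -1071.58725 / 576.05642 ≈ -1.860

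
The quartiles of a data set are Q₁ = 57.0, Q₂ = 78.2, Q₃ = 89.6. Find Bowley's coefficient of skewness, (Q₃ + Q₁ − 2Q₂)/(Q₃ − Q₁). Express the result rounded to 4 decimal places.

-0.3006

numerator: Q₃ + Q₁ − 2Q₂ = 89.6 + 57.0 − 2×78.2 = -9.8000
denominator: Q₃ − Q₁ = 89.6 − 57.0 = 32.6000
Bowley skewness = -9.8000 / 32.6000 ≈ -0.3006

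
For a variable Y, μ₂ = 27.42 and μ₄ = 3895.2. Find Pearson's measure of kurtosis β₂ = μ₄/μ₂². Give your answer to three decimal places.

μ₂² = 27.42² = 751.85640
μ₄/μ₂² = 3895.2 / 751.85640 = 5.18078
β₂ ≈ 5.181

5.181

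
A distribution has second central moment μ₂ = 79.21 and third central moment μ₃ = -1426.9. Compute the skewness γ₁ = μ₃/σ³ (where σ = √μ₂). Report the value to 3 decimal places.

-2.024

σ = √μ₂ = √79.21 = 8.90000
σ³ = μ₂^(3/2) = 704.96900
γ₁ = μ₃/σ³ = -1426.9 / 704.96900 ≈ -2.024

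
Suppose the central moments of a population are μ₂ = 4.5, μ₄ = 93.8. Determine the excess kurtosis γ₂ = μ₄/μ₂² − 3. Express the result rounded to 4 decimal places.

1.6321

μ₂² = 4.5² = 20.25000
μ₄/μ₂² = 93.8 / 20.25000 = 4.63210
γ₂ = 4.63210 − 3 ≈ 1.6321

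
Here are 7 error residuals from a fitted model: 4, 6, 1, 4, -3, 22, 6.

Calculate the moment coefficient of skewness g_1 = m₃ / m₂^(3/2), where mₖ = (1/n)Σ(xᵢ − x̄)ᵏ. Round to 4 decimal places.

1.3201

x̄ = (4 + 6 + 1 + 4 - 3 + 22 + 6) / 7 = 5.7143
deviations (xᵢ − x̄): -1.7143, 0.2857, -4.7143, -1.7143, -8.7143, 16.2857, 0.2857
Σ(xᵢ − x̄)² = 369.4286 ⇒ m₂ = 369.4286/7 = 52.77551
Σ(xᵢ − x̄)³ = 3542.8163 ⇒ m₃ = 3542.8163/7 = 506.11662
m₂^(3/2) = 52.77551^(1.5) = 383.39696
g_1 = m₃ / m₂^(3/2) = 506.11662 / 383.39696 ≈ 1.3201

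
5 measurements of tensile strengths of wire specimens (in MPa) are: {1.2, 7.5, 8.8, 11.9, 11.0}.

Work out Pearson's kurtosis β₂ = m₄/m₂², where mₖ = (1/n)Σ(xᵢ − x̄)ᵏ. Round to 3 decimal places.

2.484

x̄ = 8.0800
Σ(xᵢ − x̄)² = 71.3080 ⇒ m₂ = 14.26160
Σ(xᵢ − x̄)⁴ = 2526.5650 ⇒ m₄ = 505.31299
m₂² = 203.39323
β₂ = m₄/m₂² = 505.31299 / 203.39323 ≈ 2.484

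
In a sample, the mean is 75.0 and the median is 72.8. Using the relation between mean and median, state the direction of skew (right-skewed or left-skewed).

mean − median = 75.0 − 72.8 = 2.2
mean > median ⇒ the longer tail is on the right ⇒ right-skewed (positively skewed).

right-skewed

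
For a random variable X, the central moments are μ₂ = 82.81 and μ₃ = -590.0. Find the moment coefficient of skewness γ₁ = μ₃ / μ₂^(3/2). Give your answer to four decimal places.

-0.7829

σ = √μ₂ = √82.81 = 9.10000
σ³ = μ₂^(3/2) = 753.57100
γ₁ = μ₃/σ³ = -590.0 / 753.57100 ≈ -0.7829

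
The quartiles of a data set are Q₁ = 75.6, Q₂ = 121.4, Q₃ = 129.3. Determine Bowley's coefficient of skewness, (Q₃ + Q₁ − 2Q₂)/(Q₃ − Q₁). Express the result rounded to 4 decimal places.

numerator: Q₃ + Q₁ − 2Q₂ = 129.3 + 75.6 − 2×121.4 = -37.9000
denominator: Q₃ − Q₁ = 129.3 − 75.6 = 53.7000
Bowley skewness = -37.9000 / 53.7000 ≈ -0.7058

-0.7058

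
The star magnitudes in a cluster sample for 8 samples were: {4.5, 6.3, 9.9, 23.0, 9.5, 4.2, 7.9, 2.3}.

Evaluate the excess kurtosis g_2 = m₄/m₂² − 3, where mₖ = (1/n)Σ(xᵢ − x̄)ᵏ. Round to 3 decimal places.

1.416

x̄ = 8.4500
Σ(xᵢ − x̄)² = 291.3200 ⇒ m₂ = 36.41500
Σ(xᵢ − x̄)⁴ = 46845.2770 ⇒ m₄ = 5855.65962
m₂² = 1326.05222
g_2 = m₄/m₂² − 3 = 4.41586 − 3 ≈ 1.416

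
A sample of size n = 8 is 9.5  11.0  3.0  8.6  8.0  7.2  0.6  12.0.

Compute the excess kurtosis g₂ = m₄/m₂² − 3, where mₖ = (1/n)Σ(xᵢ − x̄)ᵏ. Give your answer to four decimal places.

x̄ = 7.4875
Σ(xᵢ − x̄)² = 105.9088 ⇒ m₂ = 13.23859
Σ(xᵢ − x̄)⁴ = 3240.7233 ⇒ m₄ = 405.09042
m₂² = 175.26036
g₂ = m₄/m₂² − 3 = 2.31136 − 3 ≈ -0.6886

-0.6886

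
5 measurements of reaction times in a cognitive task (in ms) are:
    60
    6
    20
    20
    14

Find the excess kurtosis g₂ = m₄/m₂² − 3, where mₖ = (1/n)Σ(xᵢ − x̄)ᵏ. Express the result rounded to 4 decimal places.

-0.0759

x̄ = 24.0000
Σ(xᵢ − x̄)² = 1752.0000 ⇒ m₂ = 350.40000
Σ(xᵢ − x̄)⁴ = 1795104.0000 ⇒ m₄ = 359020.80000
m₂² = 122780.16000
g₂ = m₄/m₂² − 3 = 2.92409 − 3 ≈ -0.0759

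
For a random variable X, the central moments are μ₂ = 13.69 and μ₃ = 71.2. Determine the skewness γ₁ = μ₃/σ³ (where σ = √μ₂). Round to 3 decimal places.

σ = √μ₂ = √13.69 = 3.70000
σ³ = μ₂^(3/2) = 50.65300
γ₁ = μ₃/σ³ = 71.2 / 50.65300 ≈ 1.406

1.406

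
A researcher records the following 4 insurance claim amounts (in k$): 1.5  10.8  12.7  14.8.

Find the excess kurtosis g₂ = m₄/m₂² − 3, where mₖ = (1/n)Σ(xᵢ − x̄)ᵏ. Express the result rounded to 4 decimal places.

-0.8561

x̄ = 9.9500
Σ(xᵢ − x̄)² = 103.2100 ⇒ m₂ = 25.80250
Σ(xᵢ − x̄)⁴ = 5709.3384 ⇒ m₄ = 1427.33461
m₂² = 665.76901
g₂ = m₄/m₂² − 3 = 2.14389 − 3 ≈ -0.8561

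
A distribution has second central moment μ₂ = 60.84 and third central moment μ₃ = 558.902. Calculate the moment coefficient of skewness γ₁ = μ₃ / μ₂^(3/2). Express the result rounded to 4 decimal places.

1.1777

σ = √μ₂ = √60.84 = 7.80000
σ³ = μ₂^(3/2) = 474.55200
γ₁ = μ₃/σ³ = 558.902 / 474.55200 ≈ 1.1777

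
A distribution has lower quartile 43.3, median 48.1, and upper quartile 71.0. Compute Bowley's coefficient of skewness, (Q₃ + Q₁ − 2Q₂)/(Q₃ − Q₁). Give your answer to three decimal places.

numerator: Q₃ + Q₁ − 2Q₂ = 71.0 + 43.3 − 2×48.1 = 18.1000
denominator: Q₃ − Q₁ = 71.0 − 43.3 = 27.7000
Bowley skewness = 18.1000 / 27.7000 ≈ 0.653

0.653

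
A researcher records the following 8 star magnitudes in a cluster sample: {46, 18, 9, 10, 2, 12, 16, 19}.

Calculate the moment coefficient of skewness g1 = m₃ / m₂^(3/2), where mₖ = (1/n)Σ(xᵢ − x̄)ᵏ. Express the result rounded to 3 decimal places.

x̄ = (46 + 18 + 9 + 10 + 2 + 12 + 16 + 19) / 8 = 16.5000
deviations (xᵢ − x̄): 29.5000, 1.5000, -7.5000, -6.5000, -14.5000, -4.5000, -0.5000, 2.5000
Σ(xᵢ − x̄)² = 1208.0000 ⇒ m₂ = 1208.0000/8 = 151.00000
Σ(xᵢ − x̄)³ = 21855.0000 ⇒ m₃ = 21855.0000/8 = 2731.87500
m₂^(3/2) = 151.00000^(1.5) = 1855.51906
g1 = m₃ / m₂^(3/2) = 2731.87500 / 1855.51906 ≈ 1.472

1.472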